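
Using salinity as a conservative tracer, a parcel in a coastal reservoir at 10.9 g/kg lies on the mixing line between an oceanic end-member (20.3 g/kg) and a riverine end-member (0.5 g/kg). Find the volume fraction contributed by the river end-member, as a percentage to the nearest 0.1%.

47.5%

Let f be the freshwater fraction. Salt balance per unit volume:
f×0.5 + (1−f)×20.3 = 10.9
f = (20.3 − 10.9) / (20.3 − 0.5) = 9.4/19.8 = 0.4747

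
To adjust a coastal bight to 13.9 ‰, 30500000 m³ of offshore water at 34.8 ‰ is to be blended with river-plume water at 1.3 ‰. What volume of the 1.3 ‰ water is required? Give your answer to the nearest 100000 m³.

Salt balance: 30,500,000×34.8 + V×1.3 = (30,500,000+V)×13.9
1,061,400,000 + 1.3V = 423,950,000 + 13.9V
637,450,000 = 12.6V
V = 50,591,269.84 m³

50600000 m³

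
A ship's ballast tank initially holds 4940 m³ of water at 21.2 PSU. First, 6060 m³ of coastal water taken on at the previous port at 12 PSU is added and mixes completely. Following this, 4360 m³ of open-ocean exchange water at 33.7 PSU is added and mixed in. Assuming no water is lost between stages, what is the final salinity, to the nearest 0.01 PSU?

Salt balance:
Initial salt = 4,940×21.2 = 104,728
After stage 1: salt = 104,728 + 6,060×12 = 177,448; volume = 11,000 m³; S = 16.132 PSU
After stage 2: salt = 177,448 + 4,360×33.7 = 324,380; volume = 15,360 m³
S = 324,380 / 15,360 = 21.1185 PSU

21.12 PSU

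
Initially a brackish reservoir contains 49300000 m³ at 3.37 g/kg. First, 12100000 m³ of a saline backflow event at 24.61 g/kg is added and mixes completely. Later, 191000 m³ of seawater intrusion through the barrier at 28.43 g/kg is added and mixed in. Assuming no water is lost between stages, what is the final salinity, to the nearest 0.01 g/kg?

Salt balance:
Initial salt = 49,300,000×3.37 = 166,141,000
After stage 1: salt = 166,141,000 + 12,100,000×24.61 = 463,922,000; volume = 61,400,000 m³; S = 7.556 g/kg
After stage 2: salt = 463,922,000 + 191,000×28.43 = 469,352,130; volume = 61,591,000 m³
S = 469,352,130 / 61,591,000 = 7.6205 g/kg

7.62 g/kg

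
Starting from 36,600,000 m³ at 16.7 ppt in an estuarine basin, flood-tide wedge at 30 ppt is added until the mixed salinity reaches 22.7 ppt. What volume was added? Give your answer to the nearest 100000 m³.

30100000 m³

Salt balance: 36,600,000×16.7 + V×30 = (36,600,000+V)×22.7
611,220,000 + 30V = 830,820,000 + 22.7V
219,600,000 = 7.3V
V = 30,082,191.78 m³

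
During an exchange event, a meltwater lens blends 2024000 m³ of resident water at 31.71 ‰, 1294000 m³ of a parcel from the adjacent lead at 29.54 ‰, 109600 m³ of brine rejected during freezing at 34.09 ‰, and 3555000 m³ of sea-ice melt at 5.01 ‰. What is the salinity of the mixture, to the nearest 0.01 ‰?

17.75 ‰

Conserving salt mass:
salt = 2,024,000×31.71 + 1,294,000×29.54 + 109,600×34.09 + 3,555,000×5.01 = 64,181,040 + 38,224,760 + 3,736,264 + 17,810,550 = 123,952,614
volume = 2,024,000 + 1,294,000 + 109,600 + 3,555,000 = 6,982,600 m³
S = 123,952,614 / 6,982,600 = 17.7516 ‰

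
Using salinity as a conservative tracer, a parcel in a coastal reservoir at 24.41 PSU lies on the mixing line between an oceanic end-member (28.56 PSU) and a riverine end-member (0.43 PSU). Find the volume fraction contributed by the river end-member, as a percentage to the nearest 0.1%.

Let f be the freshwater fraction. Salt balance per unit volume:
f×0.43 + (1−f)×28.56 = 24.41
f = (28.56 − 24.41) / (28.56 − 0.43) = 4.15/28.13 = 0.1475

14.8%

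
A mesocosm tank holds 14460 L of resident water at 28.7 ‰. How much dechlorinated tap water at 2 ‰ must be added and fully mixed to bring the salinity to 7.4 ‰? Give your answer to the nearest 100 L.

57000 L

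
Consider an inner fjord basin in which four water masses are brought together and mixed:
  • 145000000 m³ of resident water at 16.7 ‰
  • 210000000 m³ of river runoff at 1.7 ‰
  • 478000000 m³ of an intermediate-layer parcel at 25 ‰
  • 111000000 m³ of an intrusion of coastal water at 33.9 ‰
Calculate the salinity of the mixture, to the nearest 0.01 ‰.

19.59 ‰

Conserving salt mass:
salt = 145,000,000×16.7 + 210,000,000×1.7 + 478,000,000×25 + 111,000,000×33.9 = 2,421,500,000 + 357,000,000 + 11,950,000,000 + 3,762,900,000 = 18,491,400,000
volume = 145,000,000 + 210,000,000 + 478,000,000 + 111,000,000 = 944,000,000 m³
S = 18,491,400,000 / 944,000,000 = 19.5883 ‰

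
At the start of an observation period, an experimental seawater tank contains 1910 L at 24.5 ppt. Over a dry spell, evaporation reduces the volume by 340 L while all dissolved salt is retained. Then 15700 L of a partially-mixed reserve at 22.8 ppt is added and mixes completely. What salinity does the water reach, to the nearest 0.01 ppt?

23.44 ppt

After evaporation: salt = 1,910×24.5 = 46,795; volume = 1,910 − 340 = 1,570 L
After mixing: salt = 46,795 + 15,700×22.8 = 404,755; volume = 1,570 + 15,700 = 17,270 L
S = 404,755 / 17,270 = 23.4369 ppt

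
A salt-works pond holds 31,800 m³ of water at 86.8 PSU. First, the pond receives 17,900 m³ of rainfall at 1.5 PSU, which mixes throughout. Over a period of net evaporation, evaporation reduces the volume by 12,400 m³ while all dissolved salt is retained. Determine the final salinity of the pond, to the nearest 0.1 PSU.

74.7 PSU

After mixing: salt = 31,800×86.8 + 17,900×1.5 = 2,787,090; volume = 49,700 m³
After evaporation: salt unchanged = 2,787,090; volume = 49,700 − 12,400 = 37,300 m³
S = 2,787,090 / 37,300 = 74.7209 PSU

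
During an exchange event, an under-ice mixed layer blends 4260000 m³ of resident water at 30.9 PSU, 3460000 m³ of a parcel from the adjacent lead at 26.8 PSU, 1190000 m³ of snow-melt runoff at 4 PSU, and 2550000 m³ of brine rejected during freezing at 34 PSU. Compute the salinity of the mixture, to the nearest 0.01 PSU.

Mass of salt is conserved:
salt = 4,260,000×30.9 + 3,460,000×26.8 + 1,190,000×4 + 2,550,000×34 = 131,634,000 + 92,728,000 + 4,760,000 + 86,700,000 = 315,822,000
volume = 4,260,000 + 3,460,000 + 1,190,000 + 2,550,000 = 11,460,000 m³
S = 315,822,000 / 11,460,000 = 27.5586 PSU

27.56 PSU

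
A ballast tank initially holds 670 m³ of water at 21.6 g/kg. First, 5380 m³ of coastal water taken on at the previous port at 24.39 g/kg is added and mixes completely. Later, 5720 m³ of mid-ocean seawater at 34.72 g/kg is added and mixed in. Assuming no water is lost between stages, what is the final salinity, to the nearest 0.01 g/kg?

29.25 g/kg

Weighted by volume,
Initial salt = 670×21.6 = 14,472
After stage 1: salt = 14,472 + 5,380×24.39 = 145,690.2; volume = 6,050 m³; S = 24.081 g/kg
After stage 2: salt = 145,690.2 + 5,720×34.72 = 344,288.6; volume = 11,770 m³
S = 344,288.6 / 11,770 = 29.2514 g/kg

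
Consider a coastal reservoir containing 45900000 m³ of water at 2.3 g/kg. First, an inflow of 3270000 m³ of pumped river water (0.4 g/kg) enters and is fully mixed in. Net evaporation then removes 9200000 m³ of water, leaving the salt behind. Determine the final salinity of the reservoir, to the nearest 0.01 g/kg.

2.67 g/kg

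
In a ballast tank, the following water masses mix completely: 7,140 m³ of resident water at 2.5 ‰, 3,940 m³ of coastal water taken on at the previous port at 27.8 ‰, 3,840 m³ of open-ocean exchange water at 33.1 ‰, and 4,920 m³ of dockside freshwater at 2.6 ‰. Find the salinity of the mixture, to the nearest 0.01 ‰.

Mass of salt is conserved:
salt = 7,140×2.5 + 3,940×27.8 + 3,840×33.1 + 4,920×2.6 = 17,850 + 109,532 + 127,104 + 12,792 = 267,278
volume = 7,140 + 3,940 + 3,840 + 4,920 = 19,840 m³
S = 267,278 / 19,840 = 13.4717 ‰

13.47 ‰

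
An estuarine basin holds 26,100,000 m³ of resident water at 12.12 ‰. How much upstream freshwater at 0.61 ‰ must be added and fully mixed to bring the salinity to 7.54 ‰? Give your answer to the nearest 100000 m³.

Salt balance: 26,100,000×12.12 + V×0.61 = (26,100,000+V)×7.54
316,332,000 + 0.61V = 196,794,000 + 7.54V
119,538,000 = 6.93V
V = 17,249,350.65 m³

17200000 m³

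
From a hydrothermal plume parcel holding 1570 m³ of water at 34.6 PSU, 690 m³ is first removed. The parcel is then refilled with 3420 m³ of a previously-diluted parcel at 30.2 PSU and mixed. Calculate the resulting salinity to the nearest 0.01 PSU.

31.10 PSU

Remaining after removal: 880 m³ at 34.6 PSU (salt = 30,448)
After addition: salt = 30,448 + 3,420×30.2 = 133,732; volume = 4,300 m³
S = 133,732 / 4,300 = 31.1005 PSU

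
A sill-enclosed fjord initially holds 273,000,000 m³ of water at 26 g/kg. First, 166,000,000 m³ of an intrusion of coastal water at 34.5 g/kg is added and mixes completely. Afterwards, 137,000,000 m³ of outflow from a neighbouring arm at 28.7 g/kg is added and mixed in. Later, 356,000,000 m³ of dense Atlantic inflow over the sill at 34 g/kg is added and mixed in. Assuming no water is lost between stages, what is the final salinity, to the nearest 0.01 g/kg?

Mass of salt is conserved:
Initial salt = 273,000,000×26 = 7,098,000,000
After stage 1: salt = 7,098,000,000 + 166,000,000×34.5 = 12,825,000,000; volume = 439,000,000 m³; S = 29.214 g/kg
After stage 2: salt = 12,825,000,000 + 137,000,000×28.7 = 16,756,900,000; volume = 576,000,000 m³; S = 29.092 g/kg
After stage 3: salt = 16,756,900,000 + 356,000,000×34 = 28,860,900,000; volume = 932,000,000 m³
S = 28,860,900,000 / 932,000,000 = 30.9666 g/kg

30.97 g/kg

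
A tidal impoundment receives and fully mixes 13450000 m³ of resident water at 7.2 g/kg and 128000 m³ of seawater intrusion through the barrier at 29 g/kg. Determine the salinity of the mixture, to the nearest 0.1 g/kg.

7.4 g/kg

Mass of salt is conserved:
salt = 13,450,000×7.2 + 128,000×29 = 96,840,000 + 3,712,000 = 100,552,000
volume = 13,450,000 + 128,000 = 13,578,000 m³
S = 100,552,000 / 13,578,000 = 7.406 g/kg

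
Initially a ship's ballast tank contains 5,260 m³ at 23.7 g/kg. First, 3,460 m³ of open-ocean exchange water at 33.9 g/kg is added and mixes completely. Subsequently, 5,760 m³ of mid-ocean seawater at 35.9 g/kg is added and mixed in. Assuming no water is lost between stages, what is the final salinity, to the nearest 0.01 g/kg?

By conservation of dissolved salt,
Initial salt = 5,260×23.7 = 124,662
After stage 1: salt = 124,662 + 3,460×33.9 = 241,956; volume = 8,720 m³; S = 27.747 g/kg
After stage 2: salt = 241,956 + 5,760×35.9 = 448,740; volume = 14,480 m³
S = 448,740 / 14,480 = 30.9903 g/kg

30.99 g/kg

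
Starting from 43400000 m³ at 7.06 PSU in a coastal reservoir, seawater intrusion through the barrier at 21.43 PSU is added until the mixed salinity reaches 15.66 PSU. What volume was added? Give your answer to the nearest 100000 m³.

64700000 m³

Salt balance: 43,400,000×7.06 + V×21.43 = (43,400,000+V)×15.66
306,404,000 + 21.43V = 679,644,000 + 15.66V
373,240,000 = 5.77V
V = 64,686,308.49 m³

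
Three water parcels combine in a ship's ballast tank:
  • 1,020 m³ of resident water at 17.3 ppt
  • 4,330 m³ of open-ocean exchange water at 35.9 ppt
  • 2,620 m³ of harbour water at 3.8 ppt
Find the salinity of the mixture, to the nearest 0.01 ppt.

22.97 ppt

Weighted by volume,
salt = 1,020×17.3 + 4,330×35.9 + 2,620×3.8 = 17,646 + 155,447 + 9,956 = 183,049
volume = 1,020 + 4,330 + 2,620 = 7,970 m³
S = 183,049 / 7,970 = 22.9673 ppt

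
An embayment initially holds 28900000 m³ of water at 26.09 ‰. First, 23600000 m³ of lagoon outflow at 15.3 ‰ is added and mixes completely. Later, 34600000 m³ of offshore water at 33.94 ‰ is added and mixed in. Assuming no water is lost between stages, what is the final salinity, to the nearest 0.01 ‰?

By conservation of dissolved salt,
Initial salt = 28,900,000×26.09 = 754,001,000
After stage 1: salt = 754,001,000 + 23,600,000×15.3 = 1,115,081,000; volume = 52,500,000 m³; S = 21.24 ‰
After stage 2: salt = 1,115,081,000 + 34,600,000×33.94 = 2,289,405,000; volume = 87,100,000 m³
S = 2,289,405,000 / 87,100,000 = 26.2848 ‰

26.28 ‰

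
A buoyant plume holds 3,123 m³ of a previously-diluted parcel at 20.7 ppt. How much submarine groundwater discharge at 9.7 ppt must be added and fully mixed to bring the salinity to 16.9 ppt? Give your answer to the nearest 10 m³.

1650 m³

Salt balance: 3,123×20.7 + V×9.7 = (3,123+V)×16.9
64,646.1 + 9.7V = 52,778.7 + 16.9V
11,867.4 = 7.2V
V = 1,648.25 m³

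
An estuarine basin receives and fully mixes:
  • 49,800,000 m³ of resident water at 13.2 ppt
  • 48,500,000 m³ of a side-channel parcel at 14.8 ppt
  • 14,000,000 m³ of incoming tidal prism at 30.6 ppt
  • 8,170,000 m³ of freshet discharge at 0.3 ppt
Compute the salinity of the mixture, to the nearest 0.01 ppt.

14.99 ppt

Weighted by volume,
salt = 49,800,000×13.2 + 48,500,000×14.8 + 14,000,000×30.6 + 8,170,000×0.3 = 657,360,000 + 717,800,000 + 428,400,000 + 2,451,000 = 1,806,011,000
volume = 49,800,000 + 48,500,000 + 14,000,000 + 8,170,000 = 120,470,000 m³
S = 1,806,011,000 / 120,470,000 = 14.9914 ppt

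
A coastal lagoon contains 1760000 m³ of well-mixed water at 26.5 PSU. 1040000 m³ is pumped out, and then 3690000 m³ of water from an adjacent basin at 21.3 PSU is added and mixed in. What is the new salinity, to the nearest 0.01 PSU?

22.15 PSU

Remaining after removal: 720,000 m³ at 26.5 PSU (salt = 19,080,000)
After addition: salt = 19,080,000 + 3,690,000×21.3 = 97,677,000; volume = 4,410,000 m³
S = 97,677,000 / 4,410,000 = 22.149 PSU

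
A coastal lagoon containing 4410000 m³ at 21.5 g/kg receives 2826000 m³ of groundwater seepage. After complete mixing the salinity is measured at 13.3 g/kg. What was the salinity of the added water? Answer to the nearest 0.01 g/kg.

Salt balance: 4,410,000×21.5 + 2,826,000×S = 7,236,000×13.3
94,815,000 + 2,826,000·S = 96,238,800
S = (96,238,800 − 94,815,000) / 2,826,000 = 0.5038 g/kg

0.50 g/kg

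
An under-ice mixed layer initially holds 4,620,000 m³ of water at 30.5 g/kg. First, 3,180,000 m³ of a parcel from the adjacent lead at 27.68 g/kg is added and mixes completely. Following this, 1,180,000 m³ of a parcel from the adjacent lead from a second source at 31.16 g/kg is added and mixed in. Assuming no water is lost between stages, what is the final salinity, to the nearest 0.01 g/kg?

29.59 g/kg

Mass of salt is conserved:
Initial salt = 4,620,000×30.5 = 140,910,000
After stage 1: salt = 140,910,000 + 3,180,000×27.68 = 228,932,400; volume = 7,800,000 m³; S = 29.35 g/kg
After stage 2: salt = 228,932,400 + 1,180,000×31.16 = 265,701,200; volume = 8,980,000 m³
S = 265,701,200 / 8,980,000 = 29.5881 g/kg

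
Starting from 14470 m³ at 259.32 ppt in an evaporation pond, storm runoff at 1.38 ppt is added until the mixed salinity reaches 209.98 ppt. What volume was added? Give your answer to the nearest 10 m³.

3420 m³

Salt balance: 14,470×259.32 + V×1.38 = (14,470+V)×209.98
3,752,360.4 + 1.38V = 3,038,410.6 + 209.98V
713,949.8 = 208.6V
V = 3,422.58 m³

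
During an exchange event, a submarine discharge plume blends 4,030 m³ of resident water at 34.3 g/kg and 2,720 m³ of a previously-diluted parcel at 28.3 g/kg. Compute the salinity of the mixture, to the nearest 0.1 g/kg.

31.9 g/kg

Total salt / total volume:
salt = 4,030×34.3 + 2,720×28.3 = 138,229 + 76,976 = 215,205
volume = 4,030 + 2,720 = 6,750 m³
S = 215,205 / 6,750 = 31.882 g/kg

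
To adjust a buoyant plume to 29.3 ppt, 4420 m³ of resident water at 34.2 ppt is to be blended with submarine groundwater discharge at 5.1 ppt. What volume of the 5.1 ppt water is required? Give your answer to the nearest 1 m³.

895 m³

Salt balance: 4,420×34.2 + V×5.1 = (4,420+V)×29.3
151,164 + 5.1V = 129,506 + 29.3V
21,658 = 24.2V
V = 894.96 m³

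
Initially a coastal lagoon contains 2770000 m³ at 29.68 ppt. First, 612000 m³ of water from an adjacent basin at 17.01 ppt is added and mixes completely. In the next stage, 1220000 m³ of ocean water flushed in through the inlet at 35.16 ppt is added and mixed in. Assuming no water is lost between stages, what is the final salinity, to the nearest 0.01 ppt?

29.45 ppt

Total salt / total volume:
Initial salt = 2,770,000×29.68 = 82,213,600
After stage 1: salt = 82,213,600 + 612,000×17.01 = 92,623,720; volume = 3,382,000 m³; S = 27.387 ppt
After stage 2: salt = 92,623,720 + 1,220,000×35.16 = 135,518,920; volume = 4,602,000 m³
S = 135,518,920 / 4,602,000 = 29.4478 ppt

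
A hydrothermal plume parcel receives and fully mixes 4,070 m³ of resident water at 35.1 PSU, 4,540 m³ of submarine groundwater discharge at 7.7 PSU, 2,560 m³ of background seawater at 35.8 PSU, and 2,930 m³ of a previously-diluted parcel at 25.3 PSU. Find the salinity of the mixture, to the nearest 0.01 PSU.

Mass of salt is conserved:
salt = 4,070×35.1 + 4,540×7.7 + 2,560×35.8 + 2,930×25.3 = 142,857 + 34,958 + 91,648 + 74,129 = 343,592
volume = 4,070 + 4,540 + 2,560 + 2,930 = 14,100 m³
S = 343,592 / 14,100 = 24.3682 PSU

24.37 PSU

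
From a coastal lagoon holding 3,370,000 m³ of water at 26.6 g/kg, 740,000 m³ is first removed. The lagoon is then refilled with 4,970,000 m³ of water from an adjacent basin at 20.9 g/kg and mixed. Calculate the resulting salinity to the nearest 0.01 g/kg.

Remaining after removal: 2,630,000 m³ at 26.6 g/kg (salt = 69,958,000)
After addition: salt = 69,958,000 + 4,970,000×20.9 = 173,831,000; volume = 7,600,000 m³
S = 173,831,000 / 7,600,000 = 22.8725 g/kg

22.87 g/kg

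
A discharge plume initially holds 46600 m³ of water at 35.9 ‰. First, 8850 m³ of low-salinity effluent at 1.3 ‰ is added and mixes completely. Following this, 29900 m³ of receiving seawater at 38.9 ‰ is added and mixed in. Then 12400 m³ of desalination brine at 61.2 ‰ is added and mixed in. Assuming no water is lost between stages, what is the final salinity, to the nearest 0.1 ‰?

Salt balance:
Initial salt = 46,600×35.9 = 1,672,940
After stage 1: salt = 1,672,940 + 8,850×1.3 = 1,684,445; volume = 55,450 m³; S = 30.378 ‰
After stage 2: salt = 1,684,445 + 29,900×38.9 = 2,847,555; volume = 85,350 m³; S = 33.363 ‰
After stage 3: salt = 2,847,555 + 12,400×61.2 = 3,606,435; volume = 97,750 m³
S = 3,606,435 / 97,750 = 36.8945 ‰

36.9 ‰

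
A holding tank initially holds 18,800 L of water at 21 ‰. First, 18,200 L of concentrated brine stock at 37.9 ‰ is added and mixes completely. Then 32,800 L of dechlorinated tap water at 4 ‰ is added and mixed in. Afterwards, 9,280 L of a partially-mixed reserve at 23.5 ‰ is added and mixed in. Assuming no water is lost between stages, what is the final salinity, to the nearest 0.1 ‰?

By conservation of dissolved salt,
Initial salt = 18,800×21 = 394,800
After stage 1: salt = 394,800 + 18,200×37.9 = 1,084,580; volume = 37,000 L; S = 29.313 ‰
After stage 2: salt = 1,084,580 + 32,800×4 = 1,215,780; volume = 69,800 L; S = 17.418 ‰
After stage 3: salt = 1,215,780 + 9,280×23.5 = 1,433,860; volume = 79,080 L
S = 1,433,860 / 79,080 = 18.1318 ‰

18.1 ‰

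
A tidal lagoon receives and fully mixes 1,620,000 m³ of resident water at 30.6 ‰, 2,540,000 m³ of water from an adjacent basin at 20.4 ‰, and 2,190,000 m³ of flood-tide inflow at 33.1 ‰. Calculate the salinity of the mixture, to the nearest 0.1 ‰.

Mass of salt is conserved:
salt = 1,620,000×30.6 + 2,540,000×20.4 + 2,190,000×33.1 = 49,572,000 + 51,816,000 + 72,489,000 = 173,877,000
volume = 1,620,000 + 2,540,000 + 2,190,000 = 6,350,000 m³
S = 173,877,000 / 6,350,000 = 27.382 ‰

27.4 ‰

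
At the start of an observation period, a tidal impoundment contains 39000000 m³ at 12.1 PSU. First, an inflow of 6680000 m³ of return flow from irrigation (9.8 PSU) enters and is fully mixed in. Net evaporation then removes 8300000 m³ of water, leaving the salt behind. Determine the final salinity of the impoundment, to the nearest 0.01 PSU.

After mixing: salt = 39,000,000×12.1 + 6,680,000×9.8 = 537,364,000; volume = 45,680,000 m³
After evaporation: salt unchanged = 537,364,000; volume = 45,680,000 − 8,300,000 = 37,380,000 m³
S = 537,364,000 / 37,380,000 = 14.3757 PSU

14.38 PSU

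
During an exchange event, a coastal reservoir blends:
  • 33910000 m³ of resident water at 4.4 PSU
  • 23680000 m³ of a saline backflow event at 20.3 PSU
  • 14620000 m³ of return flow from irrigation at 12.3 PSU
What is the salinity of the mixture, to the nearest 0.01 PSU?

11.21 PSU

Salt balance:
salt = 33,910,000×4.4 + 23,680,000×20.3 + 14,620,000×12.3 = 149,204,000 + 480,704,000 + 179,826,000 = 809,734,000
volume = 33,910,000 + 23,680,000 + 14,620,000 = 72,210,000 m³
S = 809,734,000 / 72,210,000 = 11.2136 PSU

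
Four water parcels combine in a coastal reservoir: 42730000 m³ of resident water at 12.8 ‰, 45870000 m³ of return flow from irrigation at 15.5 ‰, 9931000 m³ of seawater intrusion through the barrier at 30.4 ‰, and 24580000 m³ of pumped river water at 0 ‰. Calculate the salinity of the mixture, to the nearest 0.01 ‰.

12.67 ‰

Total salt / total volume:
salt = 42,730,000×12.8 + 45,870,000×15.5 + 9,931,000×30.4 + 24,580,000×0 = 546,944,000 + 710,985,000 + 301,902,400 + 0 = 1,559,831,400
volume = 42,730,000 + 45,870,000 + 9,931,000 + 24,580,000 = 123,111,000 m³
S = 1,559,831,400 / 123,111,000 = 12.6701 ‰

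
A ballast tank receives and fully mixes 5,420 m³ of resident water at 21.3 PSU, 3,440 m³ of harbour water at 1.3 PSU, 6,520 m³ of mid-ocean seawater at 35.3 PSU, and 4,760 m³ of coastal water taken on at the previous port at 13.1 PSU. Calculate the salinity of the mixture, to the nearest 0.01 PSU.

20.48 PSU

Weighted by volume,
salt = 5,420×21.3 + 3,440×1.3 + 6,520×35.3 + 4,760×13.1 = 115,446 + 4,472 + 230,156 + 62,356 = 412,430
volume = 5,420 + 3,440 + 6,520 + 4,760 = 20,140 m³
S = 412,430 / 20,140 = 20.4782 PSU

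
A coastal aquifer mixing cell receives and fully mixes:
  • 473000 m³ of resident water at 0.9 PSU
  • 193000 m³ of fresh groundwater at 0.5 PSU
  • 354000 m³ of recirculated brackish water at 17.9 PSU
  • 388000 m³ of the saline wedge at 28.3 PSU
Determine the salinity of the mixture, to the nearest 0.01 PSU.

12.67 PSU

Total salt / total volume:
salt = 473,000×0.9 + 193,000×0.5 + 354,000×17.9 + 388,000×28.3 = 425,700 + 96,500 + 6,336,600 + 10,980,400 = 17,839,200
volume = 473,000 + 193,000 + 354,000 + 388,000 = 1,408,000 m³
S = 17,839,200 / 1,408,000 = 12.6699 PSU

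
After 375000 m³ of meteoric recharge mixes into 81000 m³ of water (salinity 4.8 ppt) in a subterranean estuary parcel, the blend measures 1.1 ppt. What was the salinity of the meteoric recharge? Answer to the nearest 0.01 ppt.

0.30 ppt

Salt balance: 81,000×4.8 + 375,000×S = 456,000×1.1
388,800 + 375,000·S = 501,600
S = (501,600 − 388,800) / 375,000 = 0.3008 ppt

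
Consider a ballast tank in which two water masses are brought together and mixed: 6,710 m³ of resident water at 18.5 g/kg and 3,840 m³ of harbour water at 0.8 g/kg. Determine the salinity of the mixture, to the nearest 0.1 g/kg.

Total salt / total volume:
salt = 6,710×18.5 + 3,840×0.8 = 124,135 + 3,072 = 127,207
volume = 6,710 + 3,840 = 10,550 m³
S = 127,207 / 10,550 = 12.058 g/kg

12.1 g/kg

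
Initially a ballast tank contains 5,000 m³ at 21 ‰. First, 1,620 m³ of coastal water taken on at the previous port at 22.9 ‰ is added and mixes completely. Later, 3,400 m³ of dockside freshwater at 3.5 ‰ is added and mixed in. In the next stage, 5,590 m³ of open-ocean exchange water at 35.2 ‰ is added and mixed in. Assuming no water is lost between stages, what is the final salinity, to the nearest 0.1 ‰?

Total salt / total volume:
Initial salt = 5,000×21 = 105,000
After stage 1: salt = 105,000 + 1,620×22.9 = 142,098; volume = 6,620 m³; S = 21.465 ‰
After stage 2: salt = 142,098 + 3,400×3.5 = 153,998; volume = 10,020 m³; S = 15.369 ‰
After stage 3: salt = 153,998 + 5,590×35.2 = 350,766; volume = 15,610 m³
S = 350,766 / 15,610 = 22.4706 ‰

22.5 ‰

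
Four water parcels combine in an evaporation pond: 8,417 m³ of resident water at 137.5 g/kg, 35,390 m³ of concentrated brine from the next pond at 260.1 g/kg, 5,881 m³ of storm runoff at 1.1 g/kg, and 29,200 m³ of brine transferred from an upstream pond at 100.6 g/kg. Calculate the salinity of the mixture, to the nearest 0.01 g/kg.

168.67 g/kg

By conservation of dissolved salt,
salt = 8,417×137.5 + 35,390×260.1 + 5,881×1.1 + 29,200×100.6 = 1,157,337.5 + 9,204,939 + 6,469.1 + 2,937,520 = 13,306,265.6
volume = 8,417 + 35,390 + 5,881 + 29,200 = 78,888 m³
S = 13,306,265.6 / 78,888 = 168.6729 g/kg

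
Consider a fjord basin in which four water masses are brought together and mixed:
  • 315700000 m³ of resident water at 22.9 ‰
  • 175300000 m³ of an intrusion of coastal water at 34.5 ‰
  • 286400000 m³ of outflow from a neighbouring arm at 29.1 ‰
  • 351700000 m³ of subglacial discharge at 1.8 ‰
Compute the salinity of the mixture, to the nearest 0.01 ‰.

Weighted by volume,
salt = 315,700,000×22.9 + 175,300,000×34.5 + 286,400,000×29.1 + 351,700,000×1.8 = 7,229,530,000 + 6,047,850,000 + 8,334,240,000 + 633,060,000 = 22,244,680,000
volume = 315,700,000 + 175,300,000 + 286,400,000 + 351,700,000 = 1,129,100,000 m³
S = 22,244,680,000 / 1,129,100,000 = 19.7012 ‰

19.70 ‰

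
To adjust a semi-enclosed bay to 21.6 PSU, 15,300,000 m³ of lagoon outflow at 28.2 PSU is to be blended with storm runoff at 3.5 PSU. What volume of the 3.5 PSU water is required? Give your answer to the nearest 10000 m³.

Salt balance: 15,300,000×28.2 + V×3.5 = (15,300,000+V)×21.6
431,460,000 + 3.5V = 330,480,000 + 21.6V
100,980,000 = 18.1V
V = 5,579,005.52 m³

5580000 m³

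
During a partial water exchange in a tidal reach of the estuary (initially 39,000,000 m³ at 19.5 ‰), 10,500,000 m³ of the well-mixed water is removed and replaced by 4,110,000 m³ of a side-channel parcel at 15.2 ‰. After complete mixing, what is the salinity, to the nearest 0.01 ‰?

Remaining after removal: 28,500,000 m³ at 19.5 ‰ (salt = 555,750,000)
After addition: salt = 555,750,000 + 4,110,000×15.2 = 618,222,000; volume = 32,610,000 m³
S = 618,222,000 / 32,610,000 = 18.958 ‰

18.96 ‰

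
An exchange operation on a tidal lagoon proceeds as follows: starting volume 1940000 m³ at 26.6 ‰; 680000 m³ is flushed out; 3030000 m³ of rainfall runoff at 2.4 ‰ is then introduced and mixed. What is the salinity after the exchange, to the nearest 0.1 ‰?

9.5 ‰

Remaining after removal: 1,260,000 m³ at 26.6 ‰ (salt = 33,516,000)
After addition: salt = 33,516,000 + 3,030,000×2.4 = 40,788,000; volume = 4,290,000 m³
S = 40,788,000 / 4,290,000 = 9.5077 ‰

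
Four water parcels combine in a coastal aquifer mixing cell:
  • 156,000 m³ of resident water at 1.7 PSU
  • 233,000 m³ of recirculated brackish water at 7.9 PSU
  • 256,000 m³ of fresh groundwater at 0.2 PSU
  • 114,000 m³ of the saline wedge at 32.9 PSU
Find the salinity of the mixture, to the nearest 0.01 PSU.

Mass of salt is conserved:
salt = 156,000×1.7 + 233,000×7.9 + 256,000×0.2 + 114,000×32.9 = 265,200 + 1,840,700 + 51,200 + 3,750,600 = 5,907,700
volume = 156,000 + 233,000 + 256,000 + 114,000 = 759,000 m³
S = 5,907,700 / 759,000 = 7.7835 PSU

7.78 PSU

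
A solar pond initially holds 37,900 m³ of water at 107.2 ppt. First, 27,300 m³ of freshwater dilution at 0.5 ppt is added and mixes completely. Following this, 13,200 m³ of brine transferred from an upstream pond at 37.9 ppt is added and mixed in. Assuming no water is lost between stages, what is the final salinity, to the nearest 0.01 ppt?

Weighted by volume,
Initial salt = 37,900×107.2 = 4,062,880
After stage 1: salt = 4,062,880 + 27,300×0.5 = 4,076,530; volume = 65,200 m³; S = 62.523 ppt
After stage 2: salt = 4,076,530 + 13,200×37.9 = 4,576,810; volume = 78,400 m³
S = 4,576,810 / 78,400 = 58.3777 ppt

58.38 ppt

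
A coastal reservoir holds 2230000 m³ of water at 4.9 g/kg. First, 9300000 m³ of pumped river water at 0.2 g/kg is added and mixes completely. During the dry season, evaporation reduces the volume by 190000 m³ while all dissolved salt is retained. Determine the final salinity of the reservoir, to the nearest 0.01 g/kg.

After mixing: salt = 2,230,000×4.9 + 9,300,000×0.2 = 12,787,000; volume = 11,530,000 m³
After evaporation: salt unchanged = 12,787,000; volume = 11,530,000 − 190,000 = 11,340,000 m³
S = 12,787,000 / 11,340,000 = 1.1276 g/kg

1.13 g/kg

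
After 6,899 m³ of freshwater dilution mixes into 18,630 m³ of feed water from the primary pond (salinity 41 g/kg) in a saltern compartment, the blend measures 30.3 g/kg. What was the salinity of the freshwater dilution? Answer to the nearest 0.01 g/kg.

1.41 g/kg

Salt balance: 18,630×41 + 6,899×S = 25,529×30.3
763,830 + 6,899·S = 773,528.7
S = (773,528.7 − 763,830) / 6,899 = 1.4058 g/kg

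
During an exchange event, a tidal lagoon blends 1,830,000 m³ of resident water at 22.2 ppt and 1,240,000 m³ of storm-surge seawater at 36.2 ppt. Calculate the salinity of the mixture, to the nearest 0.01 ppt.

Conserving salt mass:
salt = 1,830,000×22.2 + 1,240,000×36.2 = 40,626,000 + 44,888,000 = 85,514,000
volume = 1,830,000 + 1,240,000 = 3,070,000 m³
S = 85,514,000 / 3,070,000 = 27.8547 ppt

27.85 ppt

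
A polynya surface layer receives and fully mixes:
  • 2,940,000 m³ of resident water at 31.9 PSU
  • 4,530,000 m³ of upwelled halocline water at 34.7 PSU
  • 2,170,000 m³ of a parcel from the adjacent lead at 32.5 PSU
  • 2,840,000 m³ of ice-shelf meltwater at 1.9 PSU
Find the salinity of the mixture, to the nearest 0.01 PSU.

26.19 PSU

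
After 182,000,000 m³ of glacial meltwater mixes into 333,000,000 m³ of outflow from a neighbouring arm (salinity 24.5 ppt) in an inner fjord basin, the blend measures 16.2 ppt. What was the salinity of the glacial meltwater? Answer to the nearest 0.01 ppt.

1.01 ppt

Salt balance: 333,000,000×24.5 + 182,000,000×S = 515,000,000×16.2
8,158,500,000 + 182,000,000·S = 8,343,000,000
S = (8,343,000,000 − 8,158,500,000) / 182,000,000 = 1.0137 ppt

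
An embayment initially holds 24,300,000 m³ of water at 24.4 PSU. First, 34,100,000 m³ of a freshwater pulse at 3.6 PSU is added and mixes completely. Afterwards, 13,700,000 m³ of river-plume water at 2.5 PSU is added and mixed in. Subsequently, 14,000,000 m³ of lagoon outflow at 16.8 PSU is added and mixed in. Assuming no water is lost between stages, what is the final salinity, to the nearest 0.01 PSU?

11.44 PSU

Total salt / total volume:
Initial salt = 24,300,000×24.4 = 592,920,000
After stage 1: salt = 592,920,000 + 34,100,000×3.6 = 715,680,000; volume = 58,400,000 m³; S = 12.255 PSU
After stage 2: salt = 715,680,000 + 13,700,000×2.5 = 749,930,000; volume = 72,100,000 m³; S = 10.401 PSU
After stage 3: salt = 749,930,000 + 14,000,000×16.8 = 985,130,000; volume = 86,100,000 m³
S = 985,130,000 / 86,100,000 = 11.4417 PSU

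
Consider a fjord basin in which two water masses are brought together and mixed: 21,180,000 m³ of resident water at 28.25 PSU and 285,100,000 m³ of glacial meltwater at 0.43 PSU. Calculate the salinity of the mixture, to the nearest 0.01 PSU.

2.35 PSU

Weighted by volume,
salt = 21,180,000×28.25 + 285,100,000×0.43 = 598,335,000 + 122,593,000 = 720,928,000
volume = 21,180,000 + 285,100,000 = 306,280,000 m³
S = 720,928,000 / 306,280,000 = 2.3538 PSU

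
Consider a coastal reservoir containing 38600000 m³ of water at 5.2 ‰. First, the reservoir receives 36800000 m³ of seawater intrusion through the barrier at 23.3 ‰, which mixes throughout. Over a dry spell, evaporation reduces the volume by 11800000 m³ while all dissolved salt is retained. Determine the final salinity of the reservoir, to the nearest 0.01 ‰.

After mixing: salt = 38,600,000×5.2 + 36,800,000×23.3 = 1,058,160,000; volume = 75,400,000 m³
After evaporation: salt unchanged = 1,058,160,000; volume = 75,400,000 − 11,800,000 = 63,600,000 m³
S = 1,058,160,000 / 63,600,000 = 16.6377 ‰

16.64 ‰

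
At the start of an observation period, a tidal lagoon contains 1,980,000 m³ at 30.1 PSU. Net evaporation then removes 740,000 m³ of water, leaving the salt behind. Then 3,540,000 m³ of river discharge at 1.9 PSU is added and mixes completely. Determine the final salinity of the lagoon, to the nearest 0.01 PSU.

13.88 PSU

After evaporation: salt = 1,980,000×30.1 = 59,598,000; volume = 1,980,000 − 740,000 = 1,240,000 m³
After mixing: salt = 59,598,000 + 3,540,000×1.9 = 66,324,000; volume = 1,240,000 + 3,540,000 = 4,780,000 m³
S = 66,324,000 / 4,780,000 = 13.8753 PSU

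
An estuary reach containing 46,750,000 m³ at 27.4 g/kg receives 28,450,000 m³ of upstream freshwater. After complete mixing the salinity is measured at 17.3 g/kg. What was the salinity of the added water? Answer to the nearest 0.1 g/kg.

Salt balance: 46,750,000×27.4 + 28,450,000×S = 75,200,000×17.3
1,280,950,000 + 28,450,000·S = 1,300,960,000
S = (1,300,960,000 − 1,280,950,000) / 28,450,000 = 0.7033 g/kg

0.7 g/kg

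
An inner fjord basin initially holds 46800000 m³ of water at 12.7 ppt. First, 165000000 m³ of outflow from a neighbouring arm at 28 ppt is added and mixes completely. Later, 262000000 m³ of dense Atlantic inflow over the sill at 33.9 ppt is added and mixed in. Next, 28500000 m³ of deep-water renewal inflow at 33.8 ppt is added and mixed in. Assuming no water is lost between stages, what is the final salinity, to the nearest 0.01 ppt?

Salt balance:
Initial salt = 46,800,000×12.7 = 594,360,000
After stage 1: salt = 594,360,000 + 165,000,000×28 = 5,214,360,000; volume = 211,800,000 m³; S = 24.619 ppt
After stage 2: salt = 5,214,360,000 + 262,000,000×33.9 = 14,096,160,000; volume = 473,800,000 m³; S = 29.751 ppt
After stage 3: salt = 14,096,160,000 + 28,500,000×33.8 = 15,059,460,000; volume = 502,300,000 m³
S = 15,059,460,000 / 502,300,000 = 29.981 ppt

29.98 ppt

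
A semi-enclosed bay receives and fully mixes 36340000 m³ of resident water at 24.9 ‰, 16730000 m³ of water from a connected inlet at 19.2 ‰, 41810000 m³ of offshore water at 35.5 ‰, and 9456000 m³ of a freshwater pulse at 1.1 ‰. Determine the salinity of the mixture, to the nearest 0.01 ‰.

26.08 ‰

Conserving salt mass:
salt = 36,340,000×24.9 + 16,730,000×19.2 + 41,810,000×35.5 + 9,456,000×1.1 = 904,866,000 + 321,216,000 + 1,484,255,000 + 10,401,600 = 2,720,738,600
volume = 36,340,000 + 16,730,000 + 41,810,000 + 9,456,000 = 104,336,000 m³
S = 2,720,738,600 / 104,336,000 = 26.0767 ‰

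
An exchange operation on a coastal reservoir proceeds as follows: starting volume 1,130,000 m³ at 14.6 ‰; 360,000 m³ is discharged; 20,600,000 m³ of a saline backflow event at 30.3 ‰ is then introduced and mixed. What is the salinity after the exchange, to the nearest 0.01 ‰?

Remaining after removal: 770,000 m³ at 14.6 ‰ (salt = 11,242,000)
After addition: salt = 11,242,000 + 20,600,000×30.3 = 635,422,000; volume = 21,370,000 m³
S = 635,422,000 / 21,370,000 = 29.7343 ‰

29.73 ‰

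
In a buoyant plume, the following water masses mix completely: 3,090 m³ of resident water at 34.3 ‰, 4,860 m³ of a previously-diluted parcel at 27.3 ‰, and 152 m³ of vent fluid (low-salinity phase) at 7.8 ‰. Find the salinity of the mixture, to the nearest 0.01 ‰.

29.60 ‰

Salt balance:
salt = 3,090×34.3 + 4,860×27.3 + 152×7.8 = 105,987 + 132,678 + 1,185.6 = 239,850.6
volume = 3,090 + 4,860 + 152 = 8,102 m³
S = 239,850.6 / 8,102 = 29.6039 ‰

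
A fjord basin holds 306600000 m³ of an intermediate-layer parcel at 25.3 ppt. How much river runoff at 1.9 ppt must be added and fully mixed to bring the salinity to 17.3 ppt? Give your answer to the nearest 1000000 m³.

Salt balance: 306,600,000×25.3 + V×1.9 = (306,600,000+V)×17.3
7,756,980,000 + 1.9V = 5,304,180,000 + 17.3V
2,452,800,000 = 15.4V
V = 159,272,727.27 m³

159000000 m³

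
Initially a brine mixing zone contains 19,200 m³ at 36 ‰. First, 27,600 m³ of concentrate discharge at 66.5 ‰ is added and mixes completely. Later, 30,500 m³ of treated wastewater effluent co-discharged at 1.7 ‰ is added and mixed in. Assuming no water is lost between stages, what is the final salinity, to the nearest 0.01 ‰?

33.36 ‰

Mass of salt is conserved:
Initial salt = 19,200×36 = 691,200
After stage 1: salt = 691,200 + 27,600×66.5 = 2,526,600; volume = 46,800 m³; S = 53.987 ‰
After stage 2: salt = 2,526,600 + 30,500×1.7 = 2,578,450; volume = 77,300 m³
S = 2,578,450 / 77,300 = 33.3564 ‰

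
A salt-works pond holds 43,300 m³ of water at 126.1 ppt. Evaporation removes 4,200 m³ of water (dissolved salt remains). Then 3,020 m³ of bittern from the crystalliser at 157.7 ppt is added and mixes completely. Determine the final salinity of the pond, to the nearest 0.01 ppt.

After evaporation: salt = 43,300×126.1 = 5,460,130; volume = 43,300 − 4,200 = 39,100 m³
After mixing: salt = 5,460,130 + 3,020×157.7 = 5,936,384; volume = 39,100 + 3,020 = 42,120 m³
S = 5,936,384 / 42,120 = 140.9398 ppt

140.94 ppt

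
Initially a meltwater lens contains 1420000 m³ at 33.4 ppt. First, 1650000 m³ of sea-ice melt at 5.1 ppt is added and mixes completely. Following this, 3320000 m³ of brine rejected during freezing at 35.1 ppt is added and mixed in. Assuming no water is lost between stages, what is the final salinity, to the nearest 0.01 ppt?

26.98 ppt

By conservation of dissolved salt,
Initial salt = 1,420,000×33.4 = 47,428,000
After stage 1: salt = 47,428,000 + 1,650,000×5.1 = 55,843,000; volume = 3,070,000 m³; S = 18.19 ppt
After stage 2: salt = 55,843,000 + 3,320,000×35.1 = 172,375,000; volume = 6,390,000 m³
S = 172,375,000 / 6,390,000 = 26.9757 ppt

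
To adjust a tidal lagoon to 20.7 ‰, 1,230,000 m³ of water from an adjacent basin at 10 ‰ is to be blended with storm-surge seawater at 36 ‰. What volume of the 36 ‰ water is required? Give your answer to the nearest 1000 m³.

860000 m³

Salt balance: 1,230,000×10 + V×36 = (1,230,000+V)×20.7
12,300,000 + 36V = 25,461,000 + 20.7V
13,161,000 = 15.3V
V = 860,196.08 m³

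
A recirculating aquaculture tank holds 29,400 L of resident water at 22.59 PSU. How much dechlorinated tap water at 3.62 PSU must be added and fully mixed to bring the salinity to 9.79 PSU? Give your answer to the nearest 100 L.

Salt balance: 29,400×22.59 + V×3.62 = (29,400+V)×9.79
664,146 + 3.62V = 287,826 + 9.79V
376,320 = 6.17V
V = 60,991.9 L

61000 L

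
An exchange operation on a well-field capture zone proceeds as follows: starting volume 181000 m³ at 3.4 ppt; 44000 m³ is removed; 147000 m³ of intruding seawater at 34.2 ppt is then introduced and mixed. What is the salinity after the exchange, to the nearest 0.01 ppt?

19.34 ppt

Remaining after removal: 137,000 m³ at 3.4 ppt (salt = 465,800)
After addition: salt = 465,800 + 147,000×34.2 = 5,493,200; volume = 284,000 m³
S = 5,493,200 / 284,000 = 19.3423 ppt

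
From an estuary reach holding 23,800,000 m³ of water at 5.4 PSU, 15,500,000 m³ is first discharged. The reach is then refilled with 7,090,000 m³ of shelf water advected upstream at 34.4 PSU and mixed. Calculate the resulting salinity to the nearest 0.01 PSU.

18.76 PSU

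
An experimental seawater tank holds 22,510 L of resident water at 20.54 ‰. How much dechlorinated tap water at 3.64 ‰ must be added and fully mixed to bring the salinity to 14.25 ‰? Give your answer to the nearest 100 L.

13300 L

Salt balance: 22,510×20.54 + V×3.64 = (22,510+V)×14.25
462,355.4 + 3.64V = 320,767.5 + 14.25V
141,587.9 = 10.61V
V = 13,344.76 L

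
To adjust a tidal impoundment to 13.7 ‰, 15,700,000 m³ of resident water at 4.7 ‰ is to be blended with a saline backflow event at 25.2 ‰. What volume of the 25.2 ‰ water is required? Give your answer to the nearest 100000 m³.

Salt balance: 15,700,000×4.7 + V×25.2 = (15,700,000+V)×13.7
73,790,000 + 25.2V = 215,090,000 + 13.7V
141,300,000 = 11.5V
V = 12,286,956.52 m³

12300000 m³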